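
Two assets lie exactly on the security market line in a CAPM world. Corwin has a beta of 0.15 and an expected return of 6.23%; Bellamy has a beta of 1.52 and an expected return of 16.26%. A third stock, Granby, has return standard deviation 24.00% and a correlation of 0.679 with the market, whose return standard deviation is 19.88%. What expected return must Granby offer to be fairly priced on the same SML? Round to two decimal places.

MRP = (16.26% − 6.23%) / (1.52 − 0.15) = 7.3212%
R_f = 6.23% − 0.15 × 7.3212% = 5.1318%
β_Granby = ρ·σ_i/σ_m = 0.679 × 24.00 / 19.88 = 0.8197
E(R_Granby) = R_f + β × MRP = 5.1318% + 0.8197 × 7.3212% = 11.13%

11.13%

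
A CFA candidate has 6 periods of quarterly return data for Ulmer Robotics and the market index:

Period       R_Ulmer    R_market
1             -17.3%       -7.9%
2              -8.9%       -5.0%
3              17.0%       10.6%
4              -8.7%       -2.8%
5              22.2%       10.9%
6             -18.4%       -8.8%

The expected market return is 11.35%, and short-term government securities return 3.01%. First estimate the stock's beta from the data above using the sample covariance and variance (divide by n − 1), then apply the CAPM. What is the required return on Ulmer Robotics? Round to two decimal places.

Mean R_i = (-17.3 − 8.9 + 17.0 − 8.7 + 22.2 − 18.4) / 6 = -2.3500%
Mean R_m = (-7.9 − 5.0 + 10.6 − 2.8 + 10.9 − 8.8) / 6 = -0.5000%
Σ(R_i − R̄_i)(R_m − R̄_m) = 782.5800  ⇒  Cov = 782.5800 / 5 = 156.5160
Σ(R_m − R̄_m)² = 402.3600  ⇒  Var(R_m) = 402.3600 / 5 = 80.4720
β = Cov / Var(R_m) = 156.5160 / 80.4720 = 1.9450
MRP = 11.35% − 3.01% = 8.34%
E(R) = R_f + β × MRP = 3.01% + 1.9450 × 8.34% = 19.23%

19.23%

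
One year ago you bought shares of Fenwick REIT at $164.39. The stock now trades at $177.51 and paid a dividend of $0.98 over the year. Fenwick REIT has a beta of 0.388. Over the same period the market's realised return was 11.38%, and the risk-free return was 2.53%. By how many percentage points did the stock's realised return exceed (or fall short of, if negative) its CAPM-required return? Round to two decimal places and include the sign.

Realised HPR = (P1 + D1 − P0) / P0 = (177.51 + 0.98 − 164.39) / 164.39 = 14.10 / 164.39 = 8.5772%
MRP = 11.38% − 2.53% = 8.85%
CAPM required = R_f + β·MRP = 2.53% + 0.388 × 8.85% = 5.96380%
α = realised − required = 8.5772% − 5.96380% = +2.61%

+2.61%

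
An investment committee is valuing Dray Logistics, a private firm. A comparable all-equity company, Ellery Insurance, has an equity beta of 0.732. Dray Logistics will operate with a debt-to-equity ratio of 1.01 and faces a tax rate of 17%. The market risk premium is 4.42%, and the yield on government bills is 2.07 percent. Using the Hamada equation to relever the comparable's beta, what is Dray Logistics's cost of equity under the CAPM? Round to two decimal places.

8.02%

β_L = β_U × [1 + (1 − t)(D/E)] = 0.732 × [1 + (1 − 0.17) × 1.01]
    = 0.732 × [1 + 0.83 × 1.01] = 0.732 × 1.8383 = 1.3456
E(R) = R_f + β_L × MRP = 2.07% + 1.3456 × 4.42% = 8.02%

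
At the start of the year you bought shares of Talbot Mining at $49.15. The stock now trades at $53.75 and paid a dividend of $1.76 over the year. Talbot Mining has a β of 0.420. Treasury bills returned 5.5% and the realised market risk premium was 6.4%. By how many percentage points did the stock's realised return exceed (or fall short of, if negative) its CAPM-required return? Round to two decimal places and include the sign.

Realised HPR = (P1 + D1 − P0) / P0 = (53.75 + 1.76 − 49.15) / 49.15 = 6.36 / 49.15 = 12.9400%
CAPM required = R_f + β·MRP = 5.5% + 0.420 × 6.4% = 8.1880%
α = realised − required = 12.9400% − 8.1880% = +4.75%

+4.75%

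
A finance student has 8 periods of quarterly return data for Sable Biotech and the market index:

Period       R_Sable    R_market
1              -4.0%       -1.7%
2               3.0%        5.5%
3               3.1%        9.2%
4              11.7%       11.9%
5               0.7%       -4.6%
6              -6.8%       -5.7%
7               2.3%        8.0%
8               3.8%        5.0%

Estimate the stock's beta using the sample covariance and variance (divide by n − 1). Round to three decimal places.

Mean R_i = (-4.0 + 3.0 + 3.1 + 11.7 + 0.7 − 6.8 + 2.3 + 3.8) / 8 = 1.7250%
Mean R_m = (-1.7 + 5.5 + 9.2 + 11.9 − 4.6 − 5.7 + 8.0 + 5.0) / 8 = 3.4500%
Σ(R_i − R̄_i)(R_m − R̄_m) = 216.3800  ⇒  Cov = 216.3800 / 7 = 30.9114
Σ(R_m − R̄_m)² = 306.8200  ⇒  Var(R_m) = 306.8200 / 7 = 43.8314
β = Cov / Var(R_m) = 30.9114 / 43.8314 = 0.7052

0.705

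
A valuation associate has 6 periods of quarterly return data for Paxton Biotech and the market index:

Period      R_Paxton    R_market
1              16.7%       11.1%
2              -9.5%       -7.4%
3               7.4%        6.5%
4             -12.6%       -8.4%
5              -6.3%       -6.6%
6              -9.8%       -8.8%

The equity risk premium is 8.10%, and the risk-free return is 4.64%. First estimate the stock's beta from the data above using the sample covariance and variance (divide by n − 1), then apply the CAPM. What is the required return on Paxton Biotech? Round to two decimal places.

Mean R_i = (16.7 − 9.5 + 7.4 − 12.6 − 6.3 − 9.8) / 6 = -2.3500%
Mean R_m = (11.1 − 7.4 + 6.5 − 8.4 − 6.6 − 8.8) / 6 = -2.2667%
Σ(R_i − R̄_i)(R_m − R̄_m) = 505.4700  ⇒  Cov = 505.4700 / 5 = 101.0940
Σ(R_m − R̄_m)² = 380.9533  ⇒  Var(R_m) = 380.9533 / 5 = 76.1907
β = Cov / Var(R_m) = 101.0940 / 76.1907 = 1.3269
E(R) = R_f + β × MRP = 4.64% + 1.3269 × 8.10% = 15.39%

15.39%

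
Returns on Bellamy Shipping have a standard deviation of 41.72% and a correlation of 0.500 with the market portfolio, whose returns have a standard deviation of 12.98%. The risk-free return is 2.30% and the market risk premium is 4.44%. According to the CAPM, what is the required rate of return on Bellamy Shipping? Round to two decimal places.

β = ρ × σ_i / σ_m = 0.500 × 41.72% / 12.98% = 1.6071
E(R) = 2.30% + 1.6071 × 4.44% = 9.44%

9.44%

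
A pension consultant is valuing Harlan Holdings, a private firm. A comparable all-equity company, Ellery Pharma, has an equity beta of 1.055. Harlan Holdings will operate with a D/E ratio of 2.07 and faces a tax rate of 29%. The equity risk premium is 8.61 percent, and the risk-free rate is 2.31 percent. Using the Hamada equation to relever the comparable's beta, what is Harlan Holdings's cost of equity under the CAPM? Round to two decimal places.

β_L = β_U × [1 + (1 − t)(D/E)] = 1.055 × [1 + (1 − 0.29) × 2.07]
    = 1.055 × [1 + 0.71 × 2.07] = 1.055 × 2.4697 = 2.6055
E(R) = R_f + β_L × MRP = 2.31% + 2.6055 × 8.61% = 24.74%

24.74%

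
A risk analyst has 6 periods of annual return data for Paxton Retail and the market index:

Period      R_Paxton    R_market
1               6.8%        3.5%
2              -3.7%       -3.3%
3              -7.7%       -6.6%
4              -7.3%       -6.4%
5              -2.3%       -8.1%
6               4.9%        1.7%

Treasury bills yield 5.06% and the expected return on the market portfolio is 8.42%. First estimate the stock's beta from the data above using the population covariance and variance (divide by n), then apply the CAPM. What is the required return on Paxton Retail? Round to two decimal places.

8.89%

Mean R_i = (6.8 − 3.7 − 7.7 − 7.3 − 2.3 + 4.9) / 6 = -1.5500%
Mean R_m = (3.5 − 3.3 − 6.6 − 6.4 − 8.1 + 1.7) / 6 = -3.2000%
Σ(R_i − R̄_i)(R_m − R̄_m) = 130.7500  ⇒  Cov = 130.7500 / 6 = 21.7917
Σ(R_m − R̄_m)² = 114.7200  ⇒  Var(R_m) = 114.7200 / 6 = 19.1200
β = Cov / Var(R_m) = 21.7917 / 19.1200 = 1.1397
MRP = 8.42% − 5.06% = 3.36%
E(R) = R_f + β × MRP = 5.06% + 1.1397 × 3.36% = 8.89%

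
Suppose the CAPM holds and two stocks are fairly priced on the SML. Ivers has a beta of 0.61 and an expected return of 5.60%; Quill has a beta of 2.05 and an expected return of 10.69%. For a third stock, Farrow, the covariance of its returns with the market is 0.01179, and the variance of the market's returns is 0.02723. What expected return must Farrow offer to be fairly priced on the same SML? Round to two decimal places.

MRP = (10.69% − 5.60%) / (2.05 − 0.61) = 3.5347%
R_f = 5.60% − 0.61 × 3.5347% = 3.4438%
β_Farrow = Cov / Var(R_m) = 0.01179 / 0.02723 = 0.4330
E(R_Farrow) = R_f + β × MRP = 3.4438% + 0.4330 × 3.5347% = 4.97%

4.97%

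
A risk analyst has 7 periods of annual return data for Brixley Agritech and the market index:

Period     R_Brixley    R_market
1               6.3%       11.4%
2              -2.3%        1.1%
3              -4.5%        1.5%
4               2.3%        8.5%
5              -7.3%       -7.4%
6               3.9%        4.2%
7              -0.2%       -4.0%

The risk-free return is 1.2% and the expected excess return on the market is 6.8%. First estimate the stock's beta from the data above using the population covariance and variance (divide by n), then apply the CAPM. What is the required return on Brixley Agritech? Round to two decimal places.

5.30%

Mean R_i = (6.3 − 2.3 − 4.5 + 2.3 − 7.3 + 3.9 − 0.2) / 7 = -0.2571%
Mean R_m = (11.4 + 1.1 + 1.5 + 8.5 − 7.4 + 4.2 − 4.0) / 7 = 2.1857%
Σ(R_i − R̄_i)(R_m − R̄_m) = 157.2243  ⇒  Cov = 157.2243 / 7 = 22.4606
Σ(R_m − R̄_m)² = 260.6286  ⇒  Var(R_m) = 260.6286 / 7 = 37.2327
β = Cov / Var(R_m) = 22.4606 / 37.2327 = 0.6032
E(R) = R_f + β × MRP = 1.2% + 0.6032 × 6.8% = 5.30%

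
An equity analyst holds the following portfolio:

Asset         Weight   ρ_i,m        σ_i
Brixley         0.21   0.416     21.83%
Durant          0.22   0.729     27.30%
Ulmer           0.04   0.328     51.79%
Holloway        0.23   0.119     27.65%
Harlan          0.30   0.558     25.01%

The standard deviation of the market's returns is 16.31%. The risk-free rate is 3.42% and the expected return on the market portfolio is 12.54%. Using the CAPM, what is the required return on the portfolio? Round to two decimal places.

β_Brixley = 0.416 × 21.83% / 16.31% = 0.5568
β_Durant = 0.729 × 27.30% / 16.31% = 1.2202
β_Ulmer = 0.328 × 51.79% / 16.31% = 1.0415
β_Holloway = 0.119 × 27.65% / 16.31% = 0.2017
β_Harlan = 0.558 × 25.01% / 16.31% = 0.8556
β_P = Σ w_i β_i = 0.21×0.5568 + 0.22×1.2202 + 0.04×1.0415 + 0.23×0.2017 + 0.30×0.8556 = 0.7301
MRP = 12.54% − 3.42% = 9.12%
E(R_P) = R_f + β_P × MRP = 3.42% + 0.7301 × 9.12% = 10.08%

10.08%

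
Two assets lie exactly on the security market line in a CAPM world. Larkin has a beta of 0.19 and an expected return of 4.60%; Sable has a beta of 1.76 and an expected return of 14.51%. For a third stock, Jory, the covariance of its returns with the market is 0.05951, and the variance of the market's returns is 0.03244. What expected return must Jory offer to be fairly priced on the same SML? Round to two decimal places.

MRP = (14.51% − 4.60%) / (1.76 − 0.19) = 6.3121%
R_f = 4.60% − 0.19 × 6.3121% = 3.4007%
β_Jory = Cov / Var(R_m) = 0.05951 / 0.03244 = 1.8345
E(R_Jory) = R_f + β × MRP = 3.4007% + 1.8345 × 6.3121% = 14.98%

14.98%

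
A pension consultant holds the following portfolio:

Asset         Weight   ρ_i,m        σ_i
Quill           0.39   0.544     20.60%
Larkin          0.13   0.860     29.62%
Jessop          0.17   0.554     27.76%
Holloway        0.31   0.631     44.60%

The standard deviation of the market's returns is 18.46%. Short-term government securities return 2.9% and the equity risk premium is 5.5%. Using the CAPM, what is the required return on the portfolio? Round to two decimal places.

β_Quill = 0.544 × 20.60% / 18.46% = 0.6071
β_Larkin = 0.860 × 29.62% / 18.46% = 1.3799
β_Jessop = 0.554 × 27.76% / 18.46% = 0.8331
β_Holloway = 0.631 × 44.60% / 18.46% = 1.5245
β_P = Σ w_i β_i = 0.39×0.6071 + 0.13×1.3799 + 0.17×0.8331 + 0.31×1.5245 = 1.0304
E(R_P) = R_f + β_P × MRP = 2.9% + 1.0304 × 5.5% = 8.57%

8.57%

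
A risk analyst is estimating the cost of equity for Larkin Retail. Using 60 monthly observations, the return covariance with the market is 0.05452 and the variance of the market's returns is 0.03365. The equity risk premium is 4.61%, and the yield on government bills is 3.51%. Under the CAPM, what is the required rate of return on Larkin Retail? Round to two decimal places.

10.98%

β = Cov(R_i, R_m) / Var(R_m) = 0.05452 / 0.03365 = 1.6202
E(R) = R_f + β × MRP = 3.51% + 1.6202 × 4.61% = 10.98%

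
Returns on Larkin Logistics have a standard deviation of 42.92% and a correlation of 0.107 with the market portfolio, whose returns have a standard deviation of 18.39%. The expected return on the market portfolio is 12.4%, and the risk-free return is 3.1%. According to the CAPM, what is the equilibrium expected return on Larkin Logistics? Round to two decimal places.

β = ρ × σ_i / σ_m = 0.107 × 42.92% / 18.39% = 0.2497
MRP = 12.4% − 3.1% = 9.30%
E(R) = 3.1% + 0.2497 × 9.3% = 5.42%

5.42%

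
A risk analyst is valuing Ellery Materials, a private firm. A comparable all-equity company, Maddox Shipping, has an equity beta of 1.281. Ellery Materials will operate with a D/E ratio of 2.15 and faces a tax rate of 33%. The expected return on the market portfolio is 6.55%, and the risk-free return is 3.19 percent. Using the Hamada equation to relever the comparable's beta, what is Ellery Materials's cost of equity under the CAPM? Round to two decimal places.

β_L = β_U × [1 + (1 − t)(D/E)] = 1.281 × [1 + (1 − 0.33) × 2.15]
    = 1.281 × [1 + 0.67 × 2.15] = 1.281 × 2.4405 = 3.1263
MRP = 6.55% − 3.19% = 3.36%
E(R) = R_f + β_L × MRP = 3.19% + 3.1263 × 3.36% = 13.69%

13.69%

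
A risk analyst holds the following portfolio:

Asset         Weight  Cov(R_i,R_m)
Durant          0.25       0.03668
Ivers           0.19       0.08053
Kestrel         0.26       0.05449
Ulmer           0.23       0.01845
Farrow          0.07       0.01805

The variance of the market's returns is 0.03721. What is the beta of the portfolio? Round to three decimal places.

β_Durant = 0.03668 / 0.03721 = 0.9858
β_Ivers = 0.08053 / 0.03721 = 2.1642
β_Kestrel = 0.05449 / 0.03721 = 1.4644
β_Ulmer = 0.01845 / 0.03721 = 0.4958
β_Farrow = 0.01805 / 0.03721 = 0.4851
β_P = Σ w_i β_i = 0.25×0.9858 + 0.19×2.1642 + 0.26×1.4644 + 0.23×0.4958 + 0.07×0.4851 = 1.1864

1.186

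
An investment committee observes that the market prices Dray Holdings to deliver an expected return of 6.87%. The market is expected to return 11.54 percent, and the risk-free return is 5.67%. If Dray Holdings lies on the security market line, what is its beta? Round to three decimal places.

0.204

MRP = 11.54% − 5.67% = 5.87%
β = (E(R) − R_f) / MRP = (6.87% − 5.67%) / 5.87% = 1.20% / 5.87% = 0.204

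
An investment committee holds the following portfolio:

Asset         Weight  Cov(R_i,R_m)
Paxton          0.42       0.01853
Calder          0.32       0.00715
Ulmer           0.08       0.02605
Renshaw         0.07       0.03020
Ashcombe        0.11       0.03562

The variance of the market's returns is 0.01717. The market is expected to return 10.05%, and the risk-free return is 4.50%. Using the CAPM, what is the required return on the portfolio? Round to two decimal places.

10.38%

β_Paxton = 0.01853 / 0.01717 = 1.0792
β_Calder = 0.00715 / 0.01717 = 0.4164
β_Ulmer = 0.02605 / 0.01717 = 1.5172
β_Renshaw = 0.03020 / 0.01717 = 1.7589
β_Ashcombe = 0.03562 / 0.01717 = 2.0745
β_P = Σ w_i β_i = 0.42×1.0792 + 0.32×0.4164 + 0.08×1.5172 + 0.07×1.7589 + 0.11×2.0745 = 1.0592
MRP = 10.05% − 4.50% = 5.55%
E(R_P) = R_f + β_P × MRP = 4.50% + 1.0592 × 5.55% = 10.38%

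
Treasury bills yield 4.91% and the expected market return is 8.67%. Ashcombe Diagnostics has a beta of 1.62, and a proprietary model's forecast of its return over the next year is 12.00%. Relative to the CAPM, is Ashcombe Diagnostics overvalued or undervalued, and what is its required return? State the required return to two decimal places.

Undervalued; required return 11.00%

MRP = 8.67% − 4.91% = 3.76%
Required return = R_f + β·MRP = 4.91% + 1.62 × 3.76% = 11.00%
Forecast 12.00% > required 11.00% → the stock plots above the SML → undervalued.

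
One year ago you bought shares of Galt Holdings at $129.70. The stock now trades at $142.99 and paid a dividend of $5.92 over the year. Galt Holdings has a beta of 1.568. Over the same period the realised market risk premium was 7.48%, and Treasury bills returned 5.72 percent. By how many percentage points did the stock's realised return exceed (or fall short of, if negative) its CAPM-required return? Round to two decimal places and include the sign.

Realised HPR = (P1 + D1 − P0) / P0 = (142.99 + 5.92 − 129.70) / 129.70 = 19.21 / 129.70 = 14.8111%
CAPM required = R_f + β·MRP = 5.72% + 1.568 × 7.48% = 17.44864%
α = realised − required = 14.8111% − 17.44864% = -2.64%

-2.64%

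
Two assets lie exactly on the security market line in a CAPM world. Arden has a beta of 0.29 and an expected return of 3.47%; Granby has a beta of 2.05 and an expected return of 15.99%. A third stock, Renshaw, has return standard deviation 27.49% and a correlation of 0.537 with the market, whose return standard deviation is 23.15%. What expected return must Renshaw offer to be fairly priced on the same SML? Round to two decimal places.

MRP = (15.99% − 3.47%) / (2.05 − 0.29) = 7.1136%
R_f = 3.47% − 0.29 × 7.1136% = 1.4071%
β_Renshaw = ρ·σ_i/σ_m = 0.537 × 27.49 / 23.15 = 0.6377
E(R_Renshaw) = R_f + β × MRP = 1.4071% + 0.6377 × 7.1136% = 5.94%

5.94%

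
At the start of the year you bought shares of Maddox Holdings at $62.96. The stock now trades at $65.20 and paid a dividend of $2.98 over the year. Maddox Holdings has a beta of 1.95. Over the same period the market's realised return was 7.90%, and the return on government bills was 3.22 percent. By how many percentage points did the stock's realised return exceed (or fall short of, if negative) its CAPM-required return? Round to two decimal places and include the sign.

-4.06%

Realised HPR = (P1 + D1 − P0) / P0 = (65.20 + 2.98 − 62.96) / 62.96 = 5.22 / 62.96 = 8.2910%
MRP = 7.90% − 3.22% = 4.68%
CAPM required = R_f + β·MRP = 3.22% + 1.95 × 4.68% = 12.3460%
α = realised − required = 8.2910% − 12.3460% = -4.06%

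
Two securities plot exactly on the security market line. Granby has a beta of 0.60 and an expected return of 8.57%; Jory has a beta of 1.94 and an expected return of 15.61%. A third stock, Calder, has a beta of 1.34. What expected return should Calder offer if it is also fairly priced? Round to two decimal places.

MRP (SML slope) = (15.61% − 8.57%) / (1.94 − 0.60) = 7.04% / 1.34 = 5.2537%
R_f (intercept) = 8.57% − 0.60 × 5.2537% = 5.4178%
E(R_Calder) = R_f + β × MRP = 5.4178% + 1.34 × 5.2537% = 12.46%

12.46%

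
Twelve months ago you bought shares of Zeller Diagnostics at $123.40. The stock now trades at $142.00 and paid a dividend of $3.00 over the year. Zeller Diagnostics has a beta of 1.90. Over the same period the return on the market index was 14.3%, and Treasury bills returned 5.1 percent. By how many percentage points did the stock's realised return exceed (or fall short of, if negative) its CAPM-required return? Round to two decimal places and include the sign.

Realised HPR = (P1 + D1 − P0) / P0 = (142.00 + 3.00 − 123.40) / 123.40 = 21.60 / 123.40 = 17.5041%
MRP = 14.3% − 5.1% = 9.20%
CAPM required = R_f + β·MRP = 5.1% + 1.90 × 9.2% = 22.5800%
α = realised − required = 17.5041% − 22.5800% = -5.08%

-5.08%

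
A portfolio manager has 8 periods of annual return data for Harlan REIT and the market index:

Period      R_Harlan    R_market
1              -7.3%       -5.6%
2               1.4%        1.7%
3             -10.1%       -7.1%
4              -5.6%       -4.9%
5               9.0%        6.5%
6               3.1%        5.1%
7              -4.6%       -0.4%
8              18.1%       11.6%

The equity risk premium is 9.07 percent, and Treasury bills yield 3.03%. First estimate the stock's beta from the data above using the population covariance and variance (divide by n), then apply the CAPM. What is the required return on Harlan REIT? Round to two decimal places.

Mean R_i = (-7.3 + 1.4 − 10.1 − 5.6 + 9.0 + 3.1 − 4.6 + 18.1) / 8 = 0.5000%
Mean R_m = (-5.6 + 1.7 − 7.1 − 4.9 + 6.5 + 5.1 − 0.4 + 11.6) / 8 = 0.8625%
Σ(R_i − R̄_i)(R_m − R̄_m) = 425.0700  ⇒  Cov = 425.0700 / 8 = 53.1338
Σ(R_m − R̄_m)² = 305.6988  ⇒  Var(R_m) = 305.6988 / 8 = 38.2124
β = Cov / Var(R_m) = 53.1338 / 38.2124 = 1.3905
E(R) = R_f + β × MRP = 3.03% + 1.3905 × 9.07% = 15.64%

15.64%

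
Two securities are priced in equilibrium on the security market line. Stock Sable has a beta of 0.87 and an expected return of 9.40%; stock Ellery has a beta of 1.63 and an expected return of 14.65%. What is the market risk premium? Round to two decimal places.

Both satisfy E(R) = R_f + β·MRP, so the slope of the SML is
MRP = (14.65% − 9.40%) / (1.63 − 0.87) = 5.25% / 0.76 = 6.9079%

6.91%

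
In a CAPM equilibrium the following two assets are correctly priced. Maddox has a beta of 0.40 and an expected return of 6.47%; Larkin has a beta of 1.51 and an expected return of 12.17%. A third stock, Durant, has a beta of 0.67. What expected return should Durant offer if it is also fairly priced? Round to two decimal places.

MRP (SML slope) = (12.17% − 6.47%) / (1.51 − 0.40) = 5.70% / 1.11 = 5.1351%
R_f (intercept) = 6.47% − 0.40 × 5.1351% = 4.4160%
E(R_Durant) = R_f + β × MRP = 4.4160% + 0.67 × 5.1351% = 7.86%

7.86%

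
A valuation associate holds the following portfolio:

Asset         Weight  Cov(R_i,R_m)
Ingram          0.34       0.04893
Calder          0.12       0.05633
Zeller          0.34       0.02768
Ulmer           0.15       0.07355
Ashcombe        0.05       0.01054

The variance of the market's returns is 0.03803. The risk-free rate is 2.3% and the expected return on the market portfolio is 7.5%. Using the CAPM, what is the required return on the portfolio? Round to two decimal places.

8.37%

β_Ingram = 0.04893 / 0.03803 = 1.2866
β_Calder = 0.05633 / 0.03803 = 1.4812
β_Zeller = 0.02768 / 0.03803 = 0.7278
β_Ulmer = 0.07355 / 0.03803 = 1.9340
β_Ashcombe = 0.01054 / 0.03803 = 0.2771
β_P = Σ w_i β_i = 0.34×1.2866 + 0.12×1.4812 + 0.34×0.7278 + 0.15×1.9340 + 0.05×0.2771 = 1.1666
MRP = 7.5% − 2.3% = 5.20%
E(R_P) = R_f + β_P × MRP = 2.3% + 1.1666 × 5.2% = 8.37%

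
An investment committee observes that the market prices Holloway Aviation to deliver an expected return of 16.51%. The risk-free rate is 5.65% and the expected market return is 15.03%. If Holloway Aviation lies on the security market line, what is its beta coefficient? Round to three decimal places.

1.158

MRP = 15.03% − 5.65% = 9.38%
β = (E(R) − R_f) / MRP = (16.51% − 5.65%) / 9.38% = 10.86% / 9.38% = 1.158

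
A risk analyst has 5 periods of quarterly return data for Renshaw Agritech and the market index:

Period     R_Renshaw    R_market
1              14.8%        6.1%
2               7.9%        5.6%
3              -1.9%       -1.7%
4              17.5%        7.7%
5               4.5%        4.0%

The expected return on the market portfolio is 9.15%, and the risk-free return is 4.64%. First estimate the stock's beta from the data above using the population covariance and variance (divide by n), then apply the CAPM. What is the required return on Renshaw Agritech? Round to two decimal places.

Mean R_i = (14.8 + 7.9 − 1.9 + 17.5 + 4.5) / 5 = 8.5600%
Mean R_m = (6.1 + 5.6 − 1.7 + 7.7 + 4.0) / 5 = 4.3400%
Σ(R_i − R̄_i)(R_m − R̄_m) = 104.7480  ⇒  Cov = 104.7480 / 5 = 20.9496
Σ(R_m − R̄_m)² = 52.5720  ⇒  Var(R_m) = 52.5720 / 5 = 10.5144
β = Cov / Var(R_m) = 20.9496 / 10.5144 = 1.9925
MRP = 9.15% − 4.64% = 4.51%
E(R) = R_f + β × MRP = 4.64% + 1.9925 × 4.51% = 13.63%

13.63%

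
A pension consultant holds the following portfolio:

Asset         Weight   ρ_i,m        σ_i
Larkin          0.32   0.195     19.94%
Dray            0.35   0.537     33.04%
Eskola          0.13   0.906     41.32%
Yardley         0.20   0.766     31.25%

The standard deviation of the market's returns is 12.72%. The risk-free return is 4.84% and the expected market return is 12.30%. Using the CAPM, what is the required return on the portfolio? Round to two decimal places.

β_Larkin = 0.195 × 19.94% / 12.72% = 0.3057
β_Dray = 0.537 × 33.04% / 12.72% = 1.3948
β_Eskola = 0.906 × 41.32% / 12.72% = 2.9431
β_Yardley = 0.766 × 31.25% / 12.72% = 1.8819
β_P = Σ w_i β_i = 0.32×0.3057 + 0.35×1.3948 + 0.13×2.9431 + 0.20×1.8819 = 1.3450
MRP = 12.30% − 4.84% = 7.46%
E(R_P) = R_f + β_P × MRP = 4.84% + 1.3450 × 7.46% = 14.87%

14.87%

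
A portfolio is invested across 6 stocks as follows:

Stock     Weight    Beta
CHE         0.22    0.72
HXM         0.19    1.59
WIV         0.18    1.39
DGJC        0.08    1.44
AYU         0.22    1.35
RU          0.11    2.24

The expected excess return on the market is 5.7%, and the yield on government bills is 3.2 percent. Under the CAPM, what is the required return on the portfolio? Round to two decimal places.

11.01%

β_P = Σ w_i β_i = 0.22×0.72 + 0.19×1.59 + 0.18×1.39 + 0.08×1.44 + 0.22×1.35 + 0.11×2.24 = 1.3693
E(R_P) = R_f + β_P × MRP = 3.2% + 1.3693 × 5.7% = 11.01%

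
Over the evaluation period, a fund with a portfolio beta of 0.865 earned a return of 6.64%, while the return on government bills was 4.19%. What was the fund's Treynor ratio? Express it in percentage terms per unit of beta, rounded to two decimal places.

2.83%

Treynor = (R_P − R_f) / β_P = (6.64% − 4.19%) / 0.8650 = 2.45% / 0.8650 = 2.83%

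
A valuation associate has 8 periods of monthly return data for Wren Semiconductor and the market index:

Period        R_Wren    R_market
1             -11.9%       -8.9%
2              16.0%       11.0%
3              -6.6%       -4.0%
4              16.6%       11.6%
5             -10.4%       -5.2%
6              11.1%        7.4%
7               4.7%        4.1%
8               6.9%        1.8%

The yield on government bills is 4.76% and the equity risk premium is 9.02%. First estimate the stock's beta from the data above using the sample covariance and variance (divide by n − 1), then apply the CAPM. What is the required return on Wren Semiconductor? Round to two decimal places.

Mean R_i = (-11.9 + 16.0 − 6.6 + 16.6 − 10.4 + 11.1 + 4.7 + 6.9) / 8 = 3.3000%
Mean R_m = (-8.9 + 11.0 − 4.0 + 11.6 − 5.2 + 7.4 + 4.1 + 1.8) / 8 = 2.2250%
Σ(R_i − R̄_i)(R_m − R̄_m) = 610.0400  ⇒  Cov = 610.0400 / 7 = 87.1486
Σ(R_m − R̄_m)² = 413.0150  ⇒  Var(R_m) = 413.0150 / 7 = 59.0021
β = Cov / Var(R_m) = 87.1486 / 59.0021 = 1.4770
E(R) = R_f + β × MRP = 4.76% + 1.4770 × 9.02% = 18.08%

18.08%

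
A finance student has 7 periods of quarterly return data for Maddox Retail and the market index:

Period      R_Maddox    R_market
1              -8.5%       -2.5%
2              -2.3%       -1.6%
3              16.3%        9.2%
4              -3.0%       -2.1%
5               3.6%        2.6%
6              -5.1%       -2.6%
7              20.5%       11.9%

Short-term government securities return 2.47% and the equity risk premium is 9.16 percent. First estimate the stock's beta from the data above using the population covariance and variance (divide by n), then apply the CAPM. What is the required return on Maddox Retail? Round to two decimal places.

Mean R_i = (-8.5 − 2.3 + 16.3 − 3.0 + 3.6 − 5.1 + 20.5) / 7 = 3.0714%
Mean R_m = (-2.5 − 1.6 + 9.2 − 2.1 + 2.6 − 2.6 + 11.9) / 7 = 2.1286%
Σ(R_i − R̄_i)(R_m − R̄_m) = 401.9957  ⇒  Cov = 401.9957 / 7 = 57.4280
Σ(R_m − R̄_m)² = 221.2743  ⇒  Var(R_m) = 221.2743 / 7 = 31.6106
β = Cov / Var(R_m) = 57.4280 / 31.6106 = 1.8167
E(R) = R_f + β × MRP = 2.47% + 1.8167 × 9.16% = 19.11%

19.11%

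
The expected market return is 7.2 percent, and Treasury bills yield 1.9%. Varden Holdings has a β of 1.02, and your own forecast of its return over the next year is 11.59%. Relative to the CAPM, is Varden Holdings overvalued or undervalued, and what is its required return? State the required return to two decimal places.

Undervalued; required return 7.31%

MRP = 7.2% − 1.9% = 5.30%
Required return = R_f + β·MRP = 1.9% + 1.02 × 5.3% = 7.31%
Forecast 11.59% > required 7.31% → the stock plots above the SML → undervalued.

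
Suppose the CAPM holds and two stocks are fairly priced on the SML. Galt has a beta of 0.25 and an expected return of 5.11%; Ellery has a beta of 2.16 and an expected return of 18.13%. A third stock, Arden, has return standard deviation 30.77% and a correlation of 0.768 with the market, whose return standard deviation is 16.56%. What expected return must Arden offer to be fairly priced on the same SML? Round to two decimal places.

MRP = (18.13% − 5.11%) / (2.16 − 0.25) = 6.8168%
R_f = 5.11% − 0.25 × 6.8168% = 3.4058%
β_Arden = ρ·σ_i/σ_m = 0.768 × 30.77 / 16.56 = 1.4270
E(R_Arden) = R_f + β × MRP = 3.4058% + 1.4270 × 6.8168% = 13.13%

13.13%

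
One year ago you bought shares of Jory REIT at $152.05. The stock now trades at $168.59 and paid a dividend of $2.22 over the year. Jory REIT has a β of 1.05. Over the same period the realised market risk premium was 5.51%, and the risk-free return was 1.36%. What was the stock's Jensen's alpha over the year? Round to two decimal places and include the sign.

Realised HPR = (P1 + D1 − P0) / P0 = (168.59 + 2.22 − 152.05) / 152.05 = 18.76 / 152.05 = 12.3380%
CAPM required = R_f + β·MRP = 1.36% + 1.05 × 5.51% = 7.1455%
α = realised − required = 12.3380% − 7.1455% = +5.19%

+5.19%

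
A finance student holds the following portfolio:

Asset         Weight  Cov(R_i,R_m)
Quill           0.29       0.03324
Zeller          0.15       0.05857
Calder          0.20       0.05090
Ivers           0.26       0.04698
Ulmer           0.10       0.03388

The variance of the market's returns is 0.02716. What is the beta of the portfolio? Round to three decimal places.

β_Quill = 0.03324 / 0.02716 = 1.2239
β_Zeller = 0.05857 / 0.02716 = 2.1565
β_Calder = 0.05090 / 0.02716 = 1.8741
β_Ivers = 0.04698 / 0.02716 = 1.7297
β_Ulmer = 0.03388 / 0.02716 = 1.2474
β_P = Σ w_i β_i = 0.29×1.2239 + 0.15×2.1565 + 0.20×1.8741 + 0.26×1.7297 + 0.10×1.2474 = 1.6277

1.628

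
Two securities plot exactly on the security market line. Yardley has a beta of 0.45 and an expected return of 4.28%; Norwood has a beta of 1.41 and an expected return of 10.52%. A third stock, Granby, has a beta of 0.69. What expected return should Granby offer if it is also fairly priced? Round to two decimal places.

5.84%

MRP (SML slope) = (10.52% − 4.28%) / (1.41 − 0.45) = 6.24% / 0.96 = 6.5000%
R_f (intercept) = 4.28% − 0.45 × 6.5000% = 1.3550%
E(R_Granby) = R_f + β × MRP = 1.3550% + 0.69 × 6.5000% = 5.84%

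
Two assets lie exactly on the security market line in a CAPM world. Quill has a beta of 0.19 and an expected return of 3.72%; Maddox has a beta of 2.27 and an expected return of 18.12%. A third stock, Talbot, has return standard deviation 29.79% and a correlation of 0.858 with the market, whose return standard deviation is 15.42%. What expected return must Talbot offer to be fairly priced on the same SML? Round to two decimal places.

MRP = (18.12% − 3.72%) / (2.27 − 0.19) = 6.9231%
R_f = 3.72% − 0.19 × 6.9231% = 2.4046%
β_Talbot = ρ·σ_i/σ_m = 0.858 × 29.79 / 15.42 = 1.6576
E(R_Talbot) = R_f + β × MRP = 2.4046% + 1.6576 × 6.9231% = 13.88%

13.88%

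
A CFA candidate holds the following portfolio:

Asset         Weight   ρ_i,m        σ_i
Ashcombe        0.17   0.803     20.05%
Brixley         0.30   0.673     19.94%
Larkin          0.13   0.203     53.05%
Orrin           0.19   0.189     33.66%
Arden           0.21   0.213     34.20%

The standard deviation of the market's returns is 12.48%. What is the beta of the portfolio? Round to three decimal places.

β_Ashcombe = 0.803 × 20.05% / 12.48% = 1.2901
β_Brixley = 0.673 × 19.94% / 12.48% = 1.0753
β_Larkin = 0.203 × 53.05% / 12.48% = 0.8629
β_Orrin = 0.189 × 33.66% / 12.48% = 0.5098
β_Arden = 0.213 × 34.20% / 12.48% = 0.5837
β_P = Σ w_i β_i = 0.17×1.2901 + 0.30×1.0753 + 0.13×0.8629 + 0.19×0.5098 + 0.21×0.5837 = 0.8735

0.874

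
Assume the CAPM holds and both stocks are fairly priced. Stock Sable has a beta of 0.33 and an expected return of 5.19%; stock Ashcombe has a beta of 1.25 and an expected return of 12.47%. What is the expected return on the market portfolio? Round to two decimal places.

10.49%

Both satisfy E(R) = R_f + β·MRP, so the slope of the SML is
MRP = (12.47% − 5.19%) / (1.25 − 0.33) = 7.28% / 0.92 = 7.9130%
R_f = E(R_Sable) − β_Sable·MRP = 5.19% − 0.33 × 7.9130% = 2.5787%
E(R_m) = R_f + MRP = 2.5787% + 7.9130% = 10.49%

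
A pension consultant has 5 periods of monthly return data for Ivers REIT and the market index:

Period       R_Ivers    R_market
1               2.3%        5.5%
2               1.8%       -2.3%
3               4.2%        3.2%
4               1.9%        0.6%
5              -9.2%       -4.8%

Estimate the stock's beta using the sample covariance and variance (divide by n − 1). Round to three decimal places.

Mean R_i = (2.3 + 1.8 + 4.2 + 1.9 − 9.2) / 5 = 0.2000%
Mean R_m = (5.5 − 2.3 + 3.2 + 0.6 − 4.8) / 5 = 0.4400%
Σ(R_i − R̄_i)(R_m − R̄_m) = 66.8100  ⇒  Cov = 66.8100 / 4 = 16.7025
Σ(R_m − R̄_m)² = 68.2120  ⇒  Var(R_m) = 68.2120 / 4 = 17.0530
β = Cov / Var(R_m) = 16.7025 / 17.0530 = 0.9794

0.979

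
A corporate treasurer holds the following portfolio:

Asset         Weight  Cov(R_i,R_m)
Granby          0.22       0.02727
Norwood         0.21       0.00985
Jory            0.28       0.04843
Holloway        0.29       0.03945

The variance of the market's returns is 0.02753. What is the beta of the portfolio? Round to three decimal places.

β_Granby = 0.02727 / 0.02753 = 0.9906
β_Norwood = 0.00985 / 0.02753 = 0.3578
β_Jory = 0.04843 / 0.02753 = 1.7592
β_Holloway = 0.03945 / 0.02753 = 1.4330
β_P = Σ w_i β_i = 0.22×0.9906 + 0.21×0.3578 + 0.28×1.7592 + 0.29×1.4330 = 1.2012

1.201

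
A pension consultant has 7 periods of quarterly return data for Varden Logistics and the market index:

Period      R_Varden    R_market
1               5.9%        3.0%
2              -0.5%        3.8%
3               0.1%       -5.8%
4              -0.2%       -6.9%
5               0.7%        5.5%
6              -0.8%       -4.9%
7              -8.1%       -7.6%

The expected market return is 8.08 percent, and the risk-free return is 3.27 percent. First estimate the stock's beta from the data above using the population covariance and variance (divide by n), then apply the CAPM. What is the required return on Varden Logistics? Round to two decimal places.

Mean R_i = (5.9 − 0.5 + 0.1 − 0.2 + 0.7 − 0.8 − 8.1) / 7 = -0.4143%
Mean R_m = (3.0 + 3.8 − 5.8 − 6.9 + 5.5 − 4.9 − 7.6) / 7 = -1.8429%
Σ(R_i − R̄_i)(R_m − R̄_m) = 80.5857  ⇒  Cov = 80.5857 / 7 = 11.5122
Σ(R_m − R̄_m)² = 192.9371  ⇒  Var(R_m) = 192.9371 / 7 = 27.5624
β = Cov / Var(R_m) = 11.5122 / 27.5624 = 0.4177
MRP = 8.08% − 3.27% = 4.81%
E(R) = R_f + β × MRP = 3.27% + 0.4177 × 4.81% = 5.28%

5.28%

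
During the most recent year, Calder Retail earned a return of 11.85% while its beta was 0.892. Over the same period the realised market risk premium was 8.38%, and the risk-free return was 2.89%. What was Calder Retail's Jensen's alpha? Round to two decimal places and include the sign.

CAPM benchmark = R_f + β(R_m − R_f) = 2.89% + 0.892 × 8.38% = 10.36496%
α = actual − benchmark = 11.85% − 10.36496% = +1.49%

+1.49%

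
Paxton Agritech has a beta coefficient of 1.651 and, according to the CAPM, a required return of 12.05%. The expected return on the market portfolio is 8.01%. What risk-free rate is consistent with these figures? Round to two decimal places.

1.80%

E(R) = R_f + β(E(R_m) − R_f) = R_f(1 − β) + β·E(R_m)
12.05% = R_f × (1 − 1.651) + 1.651 × 8.01%
12.05% = R_f × -0.651 + 13.22451%
R_f = (12.05% − 13.22451%) / -0.651 = 1.80%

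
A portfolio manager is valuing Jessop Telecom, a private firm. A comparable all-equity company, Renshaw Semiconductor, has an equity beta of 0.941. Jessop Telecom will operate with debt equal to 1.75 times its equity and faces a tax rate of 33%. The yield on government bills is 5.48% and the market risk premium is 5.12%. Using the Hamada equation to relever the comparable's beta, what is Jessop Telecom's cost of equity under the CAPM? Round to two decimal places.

15.95%

β_L = β_U × [1 + (1 − t)(D/E)] = 0.941 × [1 + (1 − 0.33) × 1.75]
    = 0.941 × [1 + 0.67 × 1.75] = 0.941 × 2.1725 = 2.0443
E(R) = R_f + β_L × MRP = 5.48% + 2.0443 × 5.12% = 15.95%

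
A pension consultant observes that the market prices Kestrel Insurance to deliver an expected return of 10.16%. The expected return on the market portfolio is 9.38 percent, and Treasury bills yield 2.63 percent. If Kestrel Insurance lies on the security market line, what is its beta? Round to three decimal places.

MRP = 9.38% − 2.63% = 6.75%
β = (E(R) − R_f) / MRP = (10.16% − 2.63%) / 6.75% = 7.53% / 6.75% = 1.116

1.116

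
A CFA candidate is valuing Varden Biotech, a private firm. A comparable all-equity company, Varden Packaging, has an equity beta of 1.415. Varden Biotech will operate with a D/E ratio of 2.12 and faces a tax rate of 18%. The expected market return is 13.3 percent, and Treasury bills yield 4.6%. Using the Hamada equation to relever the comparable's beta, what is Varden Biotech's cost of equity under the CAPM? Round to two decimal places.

38.31%

β_L = β_U × [1 + (1 − t)(D/E)] = 1.415 × [1 + (1 − 0.18) × 2.12]
    = 1.415 × [1 + 0.82 × 2.12] = 1.415 × 2.7384 = 3.8748
MRP = 13.3% − 4.6% = 8.70%
E(R) = R_f + β_L × MRP = 4.6% + 3.8748 × 8.7% = 38.31%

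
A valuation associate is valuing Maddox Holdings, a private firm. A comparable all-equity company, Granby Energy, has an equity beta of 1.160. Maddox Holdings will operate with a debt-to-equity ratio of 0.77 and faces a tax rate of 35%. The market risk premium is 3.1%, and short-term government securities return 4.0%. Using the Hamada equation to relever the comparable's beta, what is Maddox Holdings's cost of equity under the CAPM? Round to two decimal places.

9.40%

β_L = β_U × [1 + (1 − t)(D/E)] = 1.160 × [1 + (1 − 0.35) × 0.77]
    = 1.160 × [1 + 0.65 × 0.77] = 1.160 × 1.5005 = 1.7406
E(R) = R_f + β_L × MRP = 4.0% + 1.7406 × 3.1% = 9.40%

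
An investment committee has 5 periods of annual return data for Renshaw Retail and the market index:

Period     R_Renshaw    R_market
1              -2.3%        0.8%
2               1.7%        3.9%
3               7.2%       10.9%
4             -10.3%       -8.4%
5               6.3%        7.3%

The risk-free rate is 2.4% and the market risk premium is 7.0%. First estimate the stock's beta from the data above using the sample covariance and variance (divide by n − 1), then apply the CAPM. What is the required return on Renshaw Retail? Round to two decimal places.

Mean R_i = (-2.3 + 1.7 + 7.2 − 10.3 + 6.3) / 5 = 0.5200%
Mean R_m = (0.8 + 3.9 + 10.9 − 8.4 + 7.3) / 5 = 2.9000%
Σ(R_i − R̄_i)(R_m − R̄_m) = 208.2400  ⇒  Cov = 208.2400 / 4 = 52.0600
Σ(R_m − R̄_m)² = 216.4600  ⇒  Var(R_m) = 216.4600 / 4 = 54.1150
β = Cov / Var(R_m) = 52.0600 / 54.1150 = 0.9620
E(R) = R_f + β × MRP = 2.4% + 0.9620 × 7.0% = 9.13%

9.13%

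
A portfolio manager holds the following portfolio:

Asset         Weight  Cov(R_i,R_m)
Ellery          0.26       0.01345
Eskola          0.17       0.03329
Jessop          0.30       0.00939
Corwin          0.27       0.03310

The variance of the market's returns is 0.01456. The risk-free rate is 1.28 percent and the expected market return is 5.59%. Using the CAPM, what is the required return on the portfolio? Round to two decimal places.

7.47%

β_Ellery = 0.01345 / 0.01456 = 0.9238
β_Eskola = 0.03329 / 0.01456 = 2.2864
β_Jessop = 0.00939 / 0.01456 = 0.6449
β_Corwin = 0.03310 / 0.01456 = 2.2734
β_P = Σ w_i β_i = 0.26×0.9238 + 0.17×2.2864 + 0.30×0.6449 + 0.27×2.2734 = 1.4362
MRP = 5.59% − 1.28% = 4.31%
E(R_P) = R_f + β_P × MRP = 1.28% + 1.4362 × 4.31% = 7.47%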